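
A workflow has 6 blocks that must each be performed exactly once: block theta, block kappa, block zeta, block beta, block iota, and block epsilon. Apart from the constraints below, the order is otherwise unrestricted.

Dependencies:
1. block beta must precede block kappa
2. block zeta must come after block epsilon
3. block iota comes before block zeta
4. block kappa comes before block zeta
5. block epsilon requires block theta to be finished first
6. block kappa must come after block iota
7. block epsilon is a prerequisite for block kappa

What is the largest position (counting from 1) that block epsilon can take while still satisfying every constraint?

Following every chain forward from block epsilon, the blocks that must come later are block kappa, block zeta — 2 of them.
With 2 mandatory successors out of 6 blocks total, the latest slot for block epsilon is 6−2 = 4, and it's reachable by doing all non-successors before block epsilon.

4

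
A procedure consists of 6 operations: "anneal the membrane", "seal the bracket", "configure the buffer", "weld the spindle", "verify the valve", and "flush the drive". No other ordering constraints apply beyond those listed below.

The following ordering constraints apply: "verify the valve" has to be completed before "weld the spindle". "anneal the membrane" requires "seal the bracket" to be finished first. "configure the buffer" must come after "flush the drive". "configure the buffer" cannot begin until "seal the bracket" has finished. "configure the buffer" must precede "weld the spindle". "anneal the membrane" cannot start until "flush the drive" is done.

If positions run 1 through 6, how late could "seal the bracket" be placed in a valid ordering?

3

Following every chain forward from "seal the bracket", the operations that must come later are "anneal the membrane", "configure the buffer", "weld the spindle" — 3 of them.
With 3 mandatory successors out of 6 operations total, the latest slot for "seal the bracket" is 6−3 = 3, and it's reachable by doing all non-successors before "seal the bracket".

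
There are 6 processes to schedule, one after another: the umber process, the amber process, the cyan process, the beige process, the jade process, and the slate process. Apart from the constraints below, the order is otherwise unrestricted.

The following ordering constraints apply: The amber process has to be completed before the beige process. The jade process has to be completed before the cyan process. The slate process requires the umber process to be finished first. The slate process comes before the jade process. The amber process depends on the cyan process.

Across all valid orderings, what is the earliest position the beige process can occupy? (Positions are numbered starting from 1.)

Every process that must precede the beige process has to come before it. Tracing all chains that end at the beige process, those processes are: the umber process, the amber process, the cyan process, the jade process, the slate process — 5 in total.
With 5 mandatory predecessors, the earliest the beige process can sit is position 5+1 = 6, and placing just those 5 first achieves it.

6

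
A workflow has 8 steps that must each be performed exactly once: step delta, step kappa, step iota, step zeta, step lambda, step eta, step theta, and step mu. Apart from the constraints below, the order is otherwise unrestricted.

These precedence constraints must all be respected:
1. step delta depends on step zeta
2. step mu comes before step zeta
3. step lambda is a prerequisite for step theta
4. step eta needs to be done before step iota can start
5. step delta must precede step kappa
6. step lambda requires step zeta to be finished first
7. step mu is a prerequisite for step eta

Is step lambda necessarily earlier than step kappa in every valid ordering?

Nothing in the constraints links step lambda and step kappa; they are unordered relative to each other.
There exist valid orderings with step kappa before step lambda, so step lambda is not required to come first.

No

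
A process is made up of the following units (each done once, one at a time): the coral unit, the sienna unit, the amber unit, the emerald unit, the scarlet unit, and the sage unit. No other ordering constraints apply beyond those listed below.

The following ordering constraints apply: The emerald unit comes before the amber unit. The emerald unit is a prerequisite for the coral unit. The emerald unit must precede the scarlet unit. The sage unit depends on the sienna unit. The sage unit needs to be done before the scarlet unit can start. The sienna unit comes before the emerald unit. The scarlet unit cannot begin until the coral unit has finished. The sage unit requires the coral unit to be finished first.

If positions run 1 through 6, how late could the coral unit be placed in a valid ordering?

Following every chain forward from the coral unit, the units that must come later are the scarlet unit, the sage unit — 2 of them.
So at least 2 units follow the coral unit, putting the coral unit no later than position 4. That position is achievable by scheduling everything else first.

4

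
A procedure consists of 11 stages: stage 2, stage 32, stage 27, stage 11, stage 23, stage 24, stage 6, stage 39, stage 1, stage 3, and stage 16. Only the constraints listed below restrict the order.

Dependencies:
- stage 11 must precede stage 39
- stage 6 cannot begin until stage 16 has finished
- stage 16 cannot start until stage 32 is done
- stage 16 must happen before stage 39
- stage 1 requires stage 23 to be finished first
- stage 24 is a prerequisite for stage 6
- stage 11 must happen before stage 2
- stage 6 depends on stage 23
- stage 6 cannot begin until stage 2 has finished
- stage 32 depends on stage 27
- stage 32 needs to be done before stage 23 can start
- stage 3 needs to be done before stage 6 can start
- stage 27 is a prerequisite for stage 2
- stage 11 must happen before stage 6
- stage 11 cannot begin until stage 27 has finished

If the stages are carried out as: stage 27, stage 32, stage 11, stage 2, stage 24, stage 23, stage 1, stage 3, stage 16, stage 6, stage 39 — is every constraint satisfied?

Yes

Checking each listed constraint against this order: for instance, stage 11 is in position 3 and stage 39 in position 11, so that constraint holds — and the remaining constraints check out the same way.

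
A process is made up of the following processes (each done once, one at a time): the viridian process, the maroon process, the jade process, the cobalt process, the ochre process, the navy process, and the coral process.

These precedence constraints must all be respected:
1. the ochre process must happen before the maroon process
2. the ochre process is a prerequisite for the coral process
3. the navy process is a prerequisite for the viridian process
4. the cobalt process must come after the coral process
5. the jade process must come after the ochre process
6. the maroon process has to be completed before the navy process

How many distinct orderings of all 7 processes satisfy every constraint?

60

The ochre process is the only process with nothing required before it, so every ordering starts there.
Counting all ways to extend the partial order to a total order gives 60.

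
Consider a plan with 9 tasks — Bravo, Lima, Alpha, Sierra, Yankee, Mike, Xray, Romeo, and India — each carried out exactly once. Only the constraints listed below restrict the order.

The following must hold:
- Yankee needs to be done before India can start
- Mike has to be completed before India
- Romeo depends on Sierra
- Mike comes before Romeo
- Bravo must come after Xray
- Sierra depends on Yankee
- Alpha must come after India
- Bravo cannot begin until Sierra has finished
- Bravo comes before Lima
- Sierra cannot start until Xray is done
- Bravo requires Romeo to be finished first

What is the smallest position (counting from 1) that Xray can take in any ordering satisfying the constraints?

1

Xray has no prerequisites at all, so it can go in position 1.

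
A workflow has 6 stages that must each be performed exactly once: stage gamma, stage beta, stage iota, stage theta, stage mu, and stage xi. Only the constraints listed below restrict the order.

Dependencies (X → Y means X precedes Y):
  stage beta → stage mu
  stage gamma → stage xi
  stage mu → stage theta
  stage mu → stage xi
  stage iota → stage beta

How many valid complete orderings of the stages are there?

2 stages have no prerequisites (stage gamma, stage iota), so any of them could come first.
Counting all ways to extend the partial order to a total order gives 9.

9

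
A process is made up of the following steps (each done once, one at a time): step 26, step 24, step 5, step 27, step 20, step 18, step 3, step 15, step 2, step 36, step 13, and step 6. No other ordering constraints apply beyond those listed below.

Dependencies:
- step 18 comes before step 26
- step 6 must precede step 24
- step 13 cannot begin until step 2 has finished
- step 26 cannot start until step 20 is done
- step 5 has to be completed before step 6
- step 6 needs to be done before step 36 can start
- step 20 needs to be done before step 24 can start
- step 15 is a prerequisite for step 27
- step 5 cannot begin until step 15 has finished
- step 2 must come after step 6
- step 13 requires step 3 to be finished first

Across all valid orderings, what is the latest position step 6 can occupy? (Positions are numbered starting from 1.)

The steps that are forced after step 6, directly or by a chain of constraints, are step 24, step 2, step 36, step 13. That's 4 steps.
So at least 4 steps follow step 6, putting step 6 no later than position 8. That position is achievable by scheduling everything else first.

8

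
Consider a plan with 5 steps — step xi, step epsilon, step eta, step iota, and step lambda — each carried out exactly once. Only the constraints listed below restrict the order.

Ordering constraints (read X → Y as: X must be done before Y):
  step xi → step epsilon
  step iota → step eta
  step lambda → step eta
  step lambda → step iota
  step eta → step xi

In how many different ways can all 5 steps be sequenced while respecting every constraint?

Step lambda is the only step with nothing required before it, so every ordering starts there.
Continuing from there, at each step only one step has all its prerequisites placed, so the ordering is fully determined — there is exactly 1.

1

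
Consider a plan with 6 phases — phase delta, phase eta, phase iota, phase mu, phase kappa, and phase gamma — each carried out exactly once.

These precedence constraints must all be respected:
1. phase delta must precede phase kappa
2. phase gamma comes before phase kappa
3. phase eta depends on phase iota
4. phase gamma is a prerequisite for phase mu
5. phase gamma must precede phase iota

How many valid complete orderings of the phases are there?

42

2 phases have no prerequisites (phase delta, phase gamma), so any of them could come first.
Systematically extending each partial ordering one phase at a time and counting, there are 42 complete orderings.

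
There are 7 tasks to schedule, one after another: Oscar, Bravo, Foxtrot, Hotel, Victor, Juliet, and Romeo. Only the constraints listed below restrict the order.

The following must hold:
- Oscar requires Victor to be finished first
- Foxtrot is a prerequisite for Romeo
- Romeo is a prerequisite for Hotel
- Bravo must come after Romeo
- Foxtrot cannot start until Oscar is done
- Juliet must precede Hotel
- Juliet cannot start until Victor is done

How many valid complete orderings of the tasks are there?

Victor is the only task with nothing required before it, so every ordering starts there.
Enumerating by repeatedly choosing an available task (one whose prerequisites are all placed) gives 9 distinct complete orderings.

9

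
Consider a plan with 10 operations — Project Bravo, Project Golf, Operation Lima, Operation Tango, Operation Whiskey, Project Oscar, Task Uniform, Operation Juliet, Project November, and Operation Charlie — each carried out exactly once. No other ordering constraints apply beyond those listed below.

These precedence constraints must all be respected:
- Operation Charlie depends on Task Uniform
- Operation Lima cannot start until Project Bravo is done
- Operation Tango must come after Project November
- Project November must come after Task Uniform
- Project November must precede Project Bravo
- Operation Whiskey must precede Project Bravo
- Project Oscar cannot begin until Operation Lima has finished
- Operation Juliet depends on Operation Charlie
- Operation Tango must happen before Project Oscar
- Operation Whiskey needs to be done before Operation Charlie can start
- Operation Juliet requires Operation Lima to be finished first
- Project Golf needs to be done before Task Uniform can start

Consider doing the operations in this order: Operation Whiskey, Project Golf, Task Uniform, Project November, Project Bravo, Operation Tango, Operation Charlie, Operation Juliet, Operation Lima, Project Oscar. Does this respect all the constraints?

No

The sequence places Operation Juliet ahead of Operation Lima.
But one of the constraints requires Operation Lima before Operation Juliet, so this ordering violates it.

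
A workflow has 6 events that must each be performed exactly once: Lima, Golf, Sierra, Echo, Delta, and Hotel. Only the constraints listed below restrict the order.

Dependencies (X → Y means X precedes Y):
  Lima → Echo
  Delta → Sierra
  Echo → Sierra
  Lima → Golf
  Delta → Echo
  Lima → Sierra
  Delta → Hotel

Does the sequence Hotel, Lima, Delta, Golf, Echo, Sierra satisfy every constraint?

In the proposed order, Hotel appears before Delta.
But one of the constraints requires Delta before Hotel, so this ordering violates it.

No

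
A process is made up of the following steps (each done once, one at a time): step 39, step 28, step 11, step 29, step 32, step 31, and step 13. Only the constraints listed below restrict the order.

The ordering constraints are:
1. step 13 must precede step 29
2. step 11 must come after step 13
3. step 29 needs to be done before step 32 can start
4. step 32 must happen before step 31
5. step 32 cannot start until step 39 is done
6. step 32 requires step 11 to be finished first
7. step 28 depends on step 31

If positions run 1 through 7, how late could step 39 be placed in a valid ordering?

The steps that are forced after step 39, directly or by a chain of constraints, are step 28, step 32, step 31. That's 3 steps.
So at least 3 steps follow step 39, putting step 39 no later than position 4. That position is achievable by scheduling everything else first.

4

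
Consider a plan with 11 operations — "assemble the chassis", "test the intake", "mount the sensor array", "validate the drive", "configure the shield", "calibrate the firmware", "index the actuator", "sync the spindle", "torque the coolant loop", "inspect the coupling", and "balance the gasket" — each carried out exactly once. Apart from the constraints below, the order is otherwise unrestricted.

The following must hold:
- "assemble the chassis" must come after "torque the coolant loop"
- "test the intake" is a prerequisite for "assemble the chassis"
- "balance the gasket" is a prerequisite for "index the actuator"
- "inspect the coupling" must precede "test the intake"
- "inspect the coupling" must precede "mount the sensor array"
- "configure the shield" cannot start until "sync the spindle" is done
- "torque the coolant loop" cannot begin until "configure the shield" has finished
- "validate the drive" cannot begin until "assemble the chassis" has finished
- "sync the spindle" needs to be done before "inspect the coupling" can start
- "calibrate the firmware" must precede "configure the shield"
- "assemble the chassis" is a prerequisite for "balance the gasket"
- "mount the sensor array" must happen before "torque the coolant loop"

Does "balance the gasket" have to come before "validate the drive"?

No

Nothing in the constraints links "balance the gasket" and "validate the drive"; they are unordered relative to each other.
So "balance the gasket" can come before "validate the drive" or after — it is not forced.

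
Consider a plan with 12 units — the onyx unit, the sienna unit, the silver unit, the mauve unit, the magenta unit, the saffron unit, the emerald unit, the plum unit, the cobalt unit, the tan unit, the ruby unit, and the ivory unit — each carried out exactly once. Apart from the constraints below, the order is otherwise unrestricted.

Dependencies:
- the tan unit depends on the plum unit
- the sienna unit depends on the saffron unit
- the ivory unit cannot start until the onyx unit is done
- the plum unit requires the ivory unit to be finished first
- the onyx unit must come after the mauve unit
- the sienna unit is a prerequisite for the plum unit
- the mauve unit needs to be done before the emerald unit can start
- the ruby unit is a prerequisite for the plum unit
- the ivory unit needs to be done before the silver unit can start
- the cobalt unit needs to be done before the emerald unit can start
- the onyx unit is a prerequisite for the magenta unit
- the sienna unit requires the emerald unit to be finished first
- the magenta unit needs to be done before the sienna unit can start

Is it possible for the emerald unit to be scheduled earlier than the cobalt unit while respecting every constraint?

The constraints give a chain the cobalt unit → the emerald unit, which forces the cobalt unit before the emerald unit.
Hence the emerald unit can never be scheduled before the cobalt unit.

No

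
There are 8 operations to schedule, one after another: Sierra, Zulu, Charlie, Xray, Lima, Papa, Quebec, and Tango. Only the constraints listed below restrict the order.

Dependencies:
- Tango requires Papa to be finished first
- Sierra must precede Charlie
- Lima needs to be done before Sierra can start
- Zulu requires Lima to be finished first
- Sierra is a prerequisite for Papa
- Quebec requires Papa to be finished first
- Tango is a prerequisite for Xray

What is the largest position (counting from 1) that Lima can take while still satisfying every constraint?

The operations that are forced after Lima, directly or by a chain of constraints, are Sierra, Zulu, Charlie, Xray, Papa, Quebec, Tango. That's 7 operations.
So at least 7 operations follow Lima, putting Lima no later than position 1. That position is achievable by scheduling everything else first.

1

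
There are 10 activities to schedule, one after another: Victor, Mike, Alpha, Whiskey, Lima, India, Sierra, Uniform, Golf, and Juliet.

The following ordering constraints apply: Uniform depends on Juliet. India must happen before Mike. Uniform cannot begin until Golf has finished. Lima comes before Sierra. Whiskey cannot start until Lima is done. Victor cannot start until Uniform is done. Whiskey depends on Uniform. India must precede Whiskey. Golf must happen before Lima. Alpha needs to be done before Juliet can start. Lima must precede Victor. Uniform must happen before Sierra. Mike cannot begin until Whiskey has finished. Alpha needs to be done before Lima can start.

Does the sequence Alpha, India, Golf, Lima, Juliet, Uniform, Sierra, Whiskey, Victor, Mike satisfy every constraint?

Yes

Going through the constraints one by one, each required predecessor appears earlier in the sequence than its dependent — e.g. India (position 2) is before Mike (position 10), as required.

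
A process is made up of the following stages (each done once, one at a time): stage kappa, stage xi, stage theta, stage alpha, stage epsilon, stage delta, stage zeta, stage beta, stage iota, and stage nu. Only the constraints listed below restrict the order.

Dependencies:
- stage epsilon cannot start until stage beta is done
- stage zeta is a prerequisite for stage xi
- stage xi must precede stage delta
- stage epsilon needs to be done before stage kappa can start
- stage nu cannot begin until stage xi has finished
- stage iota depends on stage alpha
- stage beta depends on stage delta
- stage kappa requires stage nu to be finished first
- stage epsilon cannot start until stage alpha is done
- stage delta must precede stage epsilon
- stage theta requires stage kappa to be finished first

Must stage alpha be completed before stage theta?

There is a constraint chain stage alpha → stage epsilon → stage kappa → stage theta.
Hence stage alpha necessarily comes before stage theta.

Yes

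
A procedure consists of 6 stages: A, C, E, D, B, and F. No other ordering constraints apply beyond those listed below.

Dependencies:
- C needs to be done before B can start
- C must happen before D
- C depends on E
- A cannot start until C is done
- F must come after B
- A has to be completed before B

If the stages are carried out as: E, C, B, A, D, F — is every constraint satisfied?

No

In the proposed order, B appears before A.
That contradicts the constraint that A must precede B.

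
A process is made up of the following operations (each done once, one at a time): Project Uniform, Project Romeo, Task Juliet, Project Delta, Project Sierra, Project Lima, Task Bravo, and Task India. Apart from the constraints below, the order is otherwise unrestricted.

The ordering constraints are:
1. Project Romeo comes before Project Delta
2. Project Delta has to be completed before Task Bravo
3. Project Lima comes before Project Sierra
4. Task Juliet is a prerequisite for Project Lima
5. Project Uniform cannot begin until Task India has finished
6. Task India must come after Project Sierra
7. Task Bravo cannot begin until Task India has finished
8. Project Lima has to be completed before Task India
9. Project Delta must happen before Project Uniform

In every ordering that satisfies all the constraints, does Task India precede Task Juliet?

In fact the dependencies run the other way: Task Juliet → Project Lima → Task India.
So Task India does not have to come before Task Juliet — it cannot.

No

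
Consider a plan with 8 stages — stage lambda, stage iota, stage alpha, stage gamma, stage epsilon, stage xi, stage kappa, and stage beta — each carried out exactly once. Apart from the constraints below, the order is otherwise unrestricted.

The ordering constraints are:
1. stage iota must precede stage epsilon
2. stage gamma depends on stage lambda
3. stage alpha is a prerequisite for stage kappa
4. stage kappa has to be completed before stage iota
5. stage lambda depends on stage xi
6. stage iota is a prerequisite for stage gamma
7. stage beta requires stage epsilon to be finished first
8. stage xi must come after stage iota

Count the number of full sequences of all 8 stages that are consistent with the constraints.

10

Only stage alpha has no prerequisites, so it must go first.
Enumerating by repeatedly choosing an available stage (one whose prerequisites are all placed) gives 10 distinct complete orderings.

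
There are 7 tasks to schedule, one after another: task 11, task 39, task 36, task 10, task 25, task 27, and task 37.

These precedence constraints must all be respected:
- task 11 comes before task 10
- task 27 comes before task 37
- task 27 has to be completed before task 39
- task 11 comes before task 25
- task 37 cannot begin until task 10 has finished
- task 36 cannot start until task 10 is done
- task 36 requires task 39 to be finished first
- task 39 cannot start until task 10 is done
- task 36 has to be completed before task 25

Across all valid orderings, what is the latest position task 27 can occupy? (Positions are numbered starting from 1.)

3

Following every chain forward from task 27, the tasks that must come later are task 39, task 36, task 25, task 37 — 4 of them.
So at least 4 tasks follow task 27, putting task 27 no later than position 3. That position is achievable by scheduling everything else first.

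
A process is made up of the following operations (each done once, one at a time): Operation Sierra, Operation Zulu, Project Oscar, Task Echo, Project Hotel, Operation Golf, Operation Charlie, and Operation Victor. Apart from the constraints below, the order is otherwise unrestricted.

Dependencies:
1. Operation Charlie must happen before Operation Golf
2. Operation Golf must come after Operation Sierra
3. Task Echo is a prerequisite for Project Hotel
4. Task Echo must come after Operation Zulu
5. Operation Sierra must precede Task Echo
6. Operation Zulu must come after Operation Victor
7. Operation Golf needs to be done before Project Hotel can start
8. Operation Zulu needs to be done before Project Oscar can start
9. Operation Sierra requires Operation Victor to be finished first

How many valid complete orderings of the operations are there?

98

2 operations have no prerequisites (Operation Charlie, Operation Victor), so any of them could come first.
Enumerating by repeatedly choosing an available operation (one whose prerequisites are all placed) gives 98 distinct complete orderings.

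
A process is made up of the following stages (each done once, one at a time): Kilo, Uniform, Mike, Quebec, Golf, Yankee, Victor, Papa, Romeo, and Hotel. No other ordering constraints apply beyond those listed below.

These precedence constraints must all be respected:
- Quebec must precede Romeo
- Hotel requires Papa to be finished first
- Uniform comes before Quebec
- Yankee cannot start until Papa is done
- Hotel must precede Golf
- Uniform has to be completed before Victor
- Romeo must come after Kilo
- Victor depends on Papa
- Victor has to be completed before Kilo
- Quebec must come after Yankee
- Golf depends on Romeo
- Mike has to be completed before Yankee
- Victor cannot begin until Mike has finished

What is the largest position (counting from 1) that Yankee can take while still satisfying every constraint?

7

Every stage that must follow Yankee has to come after it. Tracing all chains starting from Yankee, those stages are: Quebec, Golf, Romeo — 3 in total.
With 3 mandatory successors out of 10 stages total, the latest slot for Yankee is 10−3 = 7, and it's reachable by doing all non-successors before Yankee.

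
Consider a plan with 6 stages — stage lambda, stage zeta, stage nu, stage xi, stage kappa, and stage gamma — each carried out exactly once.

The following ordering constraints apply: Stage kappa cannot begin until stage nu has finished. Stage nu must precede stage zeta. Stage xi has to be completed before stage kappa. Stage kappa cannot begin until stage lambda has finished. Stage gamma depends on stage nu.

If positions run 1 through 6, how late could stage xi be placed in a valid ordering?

5

The only stage forced after stage xi (directly or by a chain) is stage kappa.
So at least 1 stage follows stage xi, putting stage xi no later than position 5. That position is achievable by scheduling everything else first.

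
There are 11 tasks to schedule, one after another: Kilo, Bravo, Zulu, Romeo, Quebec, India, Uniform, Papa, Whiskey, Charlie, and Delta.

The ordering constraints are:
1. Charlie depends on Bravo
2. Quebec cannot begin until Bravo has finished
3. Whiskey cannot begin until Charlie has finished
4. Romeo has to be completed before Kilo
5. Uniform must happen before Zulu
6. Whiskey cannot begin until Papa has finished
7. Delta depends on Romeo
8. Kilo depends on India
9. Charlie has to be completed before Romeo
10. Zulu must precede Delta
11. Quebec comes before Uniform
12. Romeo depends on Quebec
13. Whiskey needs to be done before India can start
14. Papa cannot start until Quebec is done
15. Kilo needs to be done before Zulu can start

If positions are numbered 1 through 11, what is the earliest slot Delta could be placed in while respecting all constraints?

11

Working backwards through the constraints from Delta, its full set of required predecessors is Kilo, Bravo, Zulu, Romeo, Quebec, India, Uniform, Papa, Whiskey, Charlie — 10 of them.
So at minimum 10 tasks come before Delta, putting Delta no earlier than position 11. That position is achievable by scheduling exactly those predecessors first.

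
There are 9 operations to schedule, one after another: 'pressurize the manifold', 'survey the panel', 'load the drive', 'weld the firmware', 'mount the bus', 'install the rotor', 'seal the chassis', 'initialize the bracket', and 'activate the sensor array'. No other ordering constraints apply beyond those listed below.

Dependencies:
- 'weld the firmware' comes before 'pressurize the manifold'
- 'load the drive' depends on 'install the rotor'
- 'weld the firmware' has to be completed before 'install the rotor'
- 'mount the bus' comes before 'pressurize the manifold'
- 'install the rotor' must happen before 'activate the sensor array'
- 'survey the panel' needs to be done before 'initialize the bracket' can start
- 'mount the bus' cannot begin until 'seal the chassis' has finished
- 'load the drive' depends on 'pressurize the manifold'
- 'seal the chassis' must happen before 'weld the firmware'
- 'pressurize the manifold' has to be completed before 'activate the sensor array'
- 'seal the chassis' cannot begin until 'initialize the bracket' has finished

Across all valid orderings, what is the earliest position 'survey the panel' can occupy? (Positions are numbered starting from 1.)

Nothing is required before 'survey the panel'; it can be the very first operation.

1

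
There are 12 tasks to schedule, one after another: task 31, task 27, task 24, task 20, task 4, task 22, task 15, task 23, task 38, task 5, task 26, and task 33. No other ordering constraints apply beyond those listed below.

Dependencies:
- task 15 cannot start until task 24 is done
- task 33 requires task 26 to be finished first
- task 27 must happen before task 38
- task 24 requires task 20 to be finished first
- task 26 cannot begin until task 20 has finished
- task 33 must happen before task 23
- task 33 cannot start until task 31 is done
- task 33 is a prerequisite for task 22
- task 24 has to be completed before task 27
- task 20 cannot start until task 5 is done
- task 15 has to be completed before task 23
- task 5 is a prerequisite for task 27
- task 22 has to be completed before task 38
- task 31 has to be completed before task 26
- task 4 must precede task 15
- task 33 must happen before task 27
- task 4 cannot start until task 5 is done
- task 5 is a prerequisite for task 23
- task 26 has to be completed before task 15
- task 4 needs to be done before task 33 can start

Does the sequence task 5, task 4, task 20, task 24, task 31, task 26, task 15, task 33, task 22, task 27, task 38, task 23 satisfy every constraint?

Yes

Going through the constraints one by one, each required predecessor appears earlier in the sequence than its dependent — e.g. task 5 (position 1) is before task 23 (position 12), as required.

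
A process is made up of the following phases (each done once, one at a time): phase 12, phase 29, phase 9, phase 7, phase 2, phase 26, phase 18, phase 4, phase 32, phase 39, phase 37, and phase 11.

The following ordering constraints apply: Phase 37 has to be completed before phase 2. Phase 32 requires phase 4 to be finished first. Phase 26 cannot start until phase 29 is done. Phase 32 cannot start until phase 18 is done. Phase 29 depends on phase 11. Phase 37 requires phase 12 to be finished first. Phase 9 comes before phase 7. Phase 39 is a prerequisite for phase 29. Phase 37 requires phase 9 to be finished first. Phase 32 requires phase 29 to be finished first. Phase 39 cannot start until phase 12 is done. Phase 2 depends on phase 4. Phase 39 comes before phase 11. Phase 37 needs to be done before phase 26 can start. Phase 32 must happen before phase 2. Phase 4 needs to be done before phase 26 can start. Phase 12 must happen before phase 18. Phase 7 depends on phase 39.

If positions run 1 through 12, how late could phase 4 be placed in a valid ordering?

9

Following every chain forward from phase 4, the phases that must come later are phase 2, phase 26, phase 32 — 3 of them.
With 3 mandatory successors out of 12 phases total, the latest slot for phase 4 is 12−3 = 9, and it's reachable by doing all non-successors before phase 4.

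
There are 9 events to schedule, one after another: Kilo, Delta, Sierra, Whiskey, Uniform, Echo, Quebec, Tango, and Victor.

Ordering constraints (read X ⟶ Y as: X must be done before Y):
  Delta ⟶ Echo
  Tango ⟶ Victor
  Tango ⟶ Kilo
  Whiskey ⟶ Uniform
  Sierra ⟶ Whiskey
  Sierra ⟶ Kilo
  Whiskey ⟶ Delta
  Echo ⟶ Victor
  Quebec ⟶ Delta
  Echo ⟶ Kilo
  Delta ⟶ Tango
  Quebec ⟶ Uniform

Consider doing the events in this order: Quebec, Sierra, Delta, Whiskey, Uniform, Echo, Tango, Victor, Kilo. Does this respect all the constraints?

No

Here Whiskey comes after Delta.
That contradicts the constraint that Whiskey must precede Delta.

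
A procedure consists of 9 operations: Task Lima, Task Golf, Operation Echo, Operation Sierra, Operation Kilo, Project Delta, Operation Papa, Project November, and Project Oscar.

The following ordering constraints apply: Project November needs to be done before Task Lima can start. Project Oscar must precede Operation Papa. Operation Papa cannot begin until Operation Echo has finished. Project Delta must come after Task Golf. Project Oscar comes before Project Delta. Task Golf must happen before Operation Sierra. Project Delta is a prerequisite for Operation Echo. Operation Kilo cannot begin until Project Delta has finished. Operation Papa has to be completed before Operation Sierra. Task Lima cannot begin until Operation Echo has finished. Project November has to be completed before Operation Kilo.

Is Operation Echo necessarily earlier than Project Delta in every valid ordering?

No

In fact the dependencies run the other way: Project Delta → Operation Echo.
So Operation Echo never precedes Project Delta.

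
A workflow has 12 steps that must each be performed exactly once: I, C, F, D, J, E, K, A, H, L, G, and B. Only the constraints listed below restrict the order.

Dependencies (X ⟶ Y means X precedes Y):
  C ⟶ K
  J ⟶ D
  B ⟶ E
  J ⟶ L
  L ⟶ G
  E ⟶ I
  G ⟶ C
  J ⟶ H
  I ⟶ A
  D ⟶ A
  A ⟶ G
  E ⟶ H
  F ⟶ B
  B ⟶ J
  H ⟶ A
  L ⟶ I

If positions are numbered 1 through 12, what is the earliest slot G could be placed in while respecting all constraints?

The steps that are forced before G, directly or transitively, are I, F, D, J, E, A, H, L, B. That's 9 steps.
So at minimum 9 steps come before G, putting G no earlier than position 10. That position is achievable by scheduling exactly those predecessors first.

10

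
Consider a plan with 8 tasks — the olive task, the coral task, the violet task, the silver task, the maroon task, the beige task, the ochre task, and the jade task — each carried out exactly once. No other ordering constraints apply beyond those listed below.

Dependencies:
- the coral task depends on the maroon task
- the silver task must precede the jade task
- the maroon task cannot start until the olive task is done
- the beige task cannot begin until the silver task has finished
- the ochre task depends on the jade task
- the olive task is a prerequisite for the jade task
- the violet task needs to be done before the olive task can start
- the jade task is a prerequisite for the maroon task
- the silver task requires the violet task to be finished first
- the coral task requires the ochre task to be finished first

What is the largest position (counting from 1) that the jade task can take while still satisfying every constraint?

5

Every task that must follow the jade task has to come after it. Tracing all chains starting from the jade task, those tasks are: the coral task, the maroon task, the ochre task — 3 in total.
So at least 3 tasks follow the jade task, putting the jade task no later than position 5. That position is achievable by scheduling everything else first.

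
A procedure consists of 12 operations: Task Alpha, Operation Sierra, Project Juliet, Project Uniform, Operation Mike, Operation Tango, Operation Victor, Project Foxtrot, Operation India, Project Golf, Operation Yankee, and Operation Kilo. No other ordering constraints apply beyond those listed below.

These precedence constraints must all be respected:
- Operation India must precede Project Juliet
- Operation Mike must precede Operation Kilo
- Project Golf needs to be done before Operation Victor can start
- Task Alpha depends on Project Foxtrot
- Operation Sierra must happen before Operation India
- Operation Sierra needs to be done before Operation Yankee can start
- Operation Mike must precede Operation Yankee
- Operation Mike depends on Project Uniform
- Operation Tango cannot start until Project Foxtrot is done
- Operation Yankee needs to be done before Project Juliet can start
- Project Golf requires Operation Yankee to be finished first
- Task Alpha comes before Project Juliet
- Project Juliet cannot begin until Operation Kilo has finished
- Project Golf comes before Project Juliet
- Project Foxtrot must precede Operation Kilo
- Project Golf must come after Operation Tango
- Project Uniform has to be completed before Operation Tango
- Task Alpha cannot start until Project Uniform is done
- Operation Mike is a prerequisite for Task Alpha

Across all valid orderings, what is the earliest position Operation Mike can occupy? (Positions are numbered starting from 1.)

The only operation forced before Operation Mike (directly or transitively) is Project Uniform.
So at minimum 1 operation comes before Operation Mike, putting Operation Mike no earlier than position 2. That position is achievable by scheduling exactly that predecessor first.

2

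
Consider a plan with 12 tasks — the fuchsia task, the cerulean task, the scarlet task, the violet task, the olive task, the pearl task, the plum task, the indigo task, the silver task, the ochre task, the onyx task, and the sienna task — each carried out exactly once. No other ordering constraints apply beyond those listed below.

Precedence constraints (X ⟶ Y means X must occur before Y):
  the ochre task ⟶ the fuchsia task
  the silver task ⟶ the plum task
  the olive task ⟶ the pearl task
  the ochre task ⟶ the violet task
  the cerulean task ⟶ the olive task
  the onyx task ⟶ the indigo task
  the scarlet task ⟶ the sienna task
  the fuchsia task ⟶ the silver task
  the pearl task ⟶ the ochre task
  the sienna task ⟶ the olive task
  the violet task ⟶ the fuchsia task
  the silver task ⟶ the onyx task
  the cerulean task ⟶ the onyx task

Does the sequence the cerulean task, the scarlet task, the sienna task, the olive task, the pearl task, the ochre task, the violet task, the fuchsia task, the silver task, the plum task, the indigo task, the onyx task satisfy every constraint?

No

In the proposed order, the indigo task appears before the onyx task.
But one of the constraints requires the onyx task before the indigo task, so this ordering violates it.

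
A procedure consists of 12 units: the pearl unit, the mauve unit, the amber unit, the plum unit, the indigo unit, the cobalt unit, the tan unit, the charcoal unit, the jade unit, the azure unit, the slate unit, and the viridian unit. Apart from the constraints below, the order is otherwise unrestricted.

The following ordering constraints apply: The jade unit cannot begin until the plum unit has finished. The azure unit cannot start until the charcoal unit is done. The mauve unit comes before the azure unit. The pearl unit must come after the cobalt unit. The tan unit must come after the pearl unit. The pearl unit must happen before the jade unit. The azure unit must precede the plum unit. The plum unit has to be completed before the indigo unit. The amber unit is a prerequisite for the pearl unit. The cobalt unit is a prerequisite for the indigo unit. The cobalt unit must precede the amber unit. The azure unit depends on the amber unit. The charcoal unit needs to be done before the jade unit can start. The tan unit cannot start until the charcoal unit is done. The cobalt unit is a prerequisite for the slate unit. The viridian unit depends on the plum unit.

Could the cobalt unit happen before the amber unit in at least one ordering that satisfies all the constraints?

Yes

Every valid ordering already has the cobalt unit before the amber unit (the constraints require it), so in particular at least one does.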